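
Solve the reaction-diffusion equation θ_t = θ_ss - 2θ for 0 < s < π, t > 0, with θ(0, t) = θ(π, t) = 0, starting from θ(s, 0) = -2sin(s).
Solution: Substitute θ = exp(-2t)u.
Then θ_t = exp(-2t)(u_t - 2u), θ_ss = exp(-2t)u_ss; substituting and dividing by exp(-2t), the lower-order terms cancel: u_t = u_ss (standard heat equation).
Data for u: u(s,0) = θ(s,0) = -2sin(s). The boundary conditions carry over: u(0,t) = u(π,t) = 0.
Separating variables: u = Σ c_n exp(-n²t) sin(ns). From u(s,0) = -2sin(s): c_1=-2.
So u(s,t) = -2exp(-t)sin(s), and θ(s,t) = exp(-2t)u(s,t).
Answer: θ(s, t) = -2exp(-3t)sin(s)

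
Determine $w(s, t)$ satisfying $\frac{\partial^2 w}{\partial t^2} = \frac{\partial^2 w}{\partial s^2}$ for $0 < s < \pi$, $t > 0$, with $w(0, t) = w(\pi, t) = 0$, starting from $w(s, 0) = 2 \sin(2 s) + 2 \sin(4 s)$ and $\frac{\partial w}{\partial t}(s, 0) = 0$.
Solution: Using separation of variables $w = X(s)T(t)$:
Eigenfunctions: $\sin(ns)$, $n = 1, 2, 3, \ldots$
General solution: $w(s, t) = \sum [A_n \cos(n t) + B_n \sin(n t)] \sin(ns)$
From $w(s,0) = 2 \sin(2 s) + 2 \sin(4 s)$: $A_2=2, A_4=2$. From $w_t(s,0) = 0$: all $B_n = 0$.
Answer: $w(s, t) = 2 \sin(2 s) \cos(2 t) + 2 \sin(4 s) \cos(4 t)$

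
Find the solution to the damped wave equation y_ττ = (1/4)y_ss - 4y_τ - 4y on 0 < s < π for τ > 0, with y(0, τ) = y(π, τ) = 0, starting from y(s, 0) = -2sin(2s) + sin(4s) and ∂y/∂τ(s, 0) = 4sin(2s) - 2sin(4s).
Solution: Substitute y = exp(-2τ)u.
Then y_τ = exp(-2τ)(u_τ - 2u), y_ττ = exp(-2τ)(u_ττ - 4u_τ + 4u), y_ss = exp(-2τ)u_ss; substituting and dividing by exp(-2τ), the lower-order terms cancel: u_ττ = (1/4)u_ss (standard wave equation).
Data for u: u(s,0) = y(s,0) = -2sin(2s) + sin(4s); u_τ(s,0) = y_τ(s,0) + 2y(s,0) = 0. The boundary conditions carry over: u(0,τ) = u(π,τ) = 0.
Separating variables: u = Σ [A_n cos(ω_n τ) + B_n sin(ω_n τ)] sin(ns), ω_n = n/2. From ICs: A_2=-2, A_4=1.
So u(s,τ) = -2sin(2s)cos(τ) + sin(4s)cos(2τ), and y(s,τ) = exp(-2τ)u(s,τ).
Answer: y(s, τ) = -2exp(-2τ)sin(2s)cos(τ) + exp(-2τ)sin(4s)cos(2τ)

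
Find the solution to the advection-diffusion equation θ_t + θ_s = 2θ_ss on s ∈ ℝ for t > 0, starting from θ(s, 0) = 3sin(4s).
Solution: Moving frame: η = s - t, σ = t, θ = u(η,σ), so θ_t = u_σ - u_η and θ_ss = u_ηη.
Hence θ_t + θ_s = u_σ and the PDE becomes the heat equation u_σ = 2u_ηη on η ∈ ℝ.
Initial data: u(η,0) = θ(η,0) = 3sin(4η). Each mode sin(nη) decays as exp(-2n²σ) on ℝ, so u(η,σ) = Σ c_n exp(-2n²σ) sin(nη) with c_4=3: u(η,σ) = 3exp(-32σ)sin(4η).
Substituting back: θ(s,t) = u(s - t, t).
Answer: θ(s, t) = 3exp(-32t)sin(4s - 4t)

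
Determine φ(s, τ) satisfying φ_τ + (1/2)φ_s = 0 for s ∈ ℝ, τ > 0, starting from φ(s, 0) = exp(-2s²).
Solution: By characteristics (ds/dτ = 1/2), φ(s,τ) = f(s - (1/2)τ) with f = φ(·, 0).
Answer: φ(s, τ) = exp(-2(s - τ/2)²)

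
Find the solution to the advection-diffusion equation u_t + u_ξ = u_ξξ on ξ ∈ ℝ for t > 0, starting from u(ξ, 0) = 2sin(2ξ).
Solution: Change to a moving frame: let η = ξ - t, σ = t and write u(ξ,t) = w(η,σ).
By the chain rule u_t = w_σ - w_η, u_ξ = w_η, u_ξξ = w_ηη.
Then u_t + u_ξ = w_σ: the advection term cancels and the PDE becomes the heat equation w_σ = w_ηη on η ∈ ℝ.
Initial data: w(η,0) = u(η,0) = 2sin(2η).
On η ∈ ℝ each mode satisfies (sin(nη))″ = -n² sin(nη), so exp(-n²σ) sin(nη) solves the heat equation; by superposition w(η,σ) = Σ c_n exp(-n²σ) sin(nη).
Reading off the coefficients: c_2=2, so w(η,σ) = 2exp(-4σ)sin(2η).
Substituting back η = ξ - t, σ = t: u(ξ,t) = w(ξ - t, t).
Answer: u(ξ, t) = -2exp(-4t)sin(2t - 2ξ)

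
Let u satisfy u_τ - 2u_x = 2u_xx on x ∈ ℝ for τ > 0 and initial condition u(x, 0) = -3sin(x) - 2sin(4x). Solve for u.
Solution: Change to a moving frame: let η = x + 2τ, σ = τ and write u(x,τ) = w(η,σ).
By the chain rule u_τ = w_σ + 2w_η, u_x = w_η, u_xx = w_ηη.
Then u_τ - 2u_x = w_σ: the advection term cancels and the PDE becomes the heat equation w_σ = 2w_ηη on η ∈ ℝ.
Initial data: w(η,0) = u(η,0) = -3sin(η) - 2sin(4η).
On η ∈ ℝ each mode satisfies (sin(nη))″ = -n² sin(nη), so exp(-2n²σ) sin(nη) solves the heat equation; by superposition w(η,σ) = Σ c_n exp(-2n²σ) sin(nη).
Reading off the coefficients: c_1=-3, c_4=-2, so w(η,σ) = -3exp(-2σ)sin(η) - 2exp(-32σ)sin(4η).
Substituting back η = x + 2τ, σ = τ: u(x,τ) = w(x + 2τ, τ).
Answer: u(x, τ) = -3exp(-2τ)sin(x + 2τ) - 2exp(-32τ)sin(4x + 8τ)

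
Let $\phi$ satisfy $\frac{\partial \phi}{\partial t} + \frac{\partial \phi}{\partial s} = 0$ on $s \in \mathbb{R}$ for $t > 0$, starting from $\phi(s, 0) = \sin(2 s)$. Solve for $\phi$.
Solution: By method of characteristics (waves move right with speed 1):
Along characteristics $s - t =$ const, $\phi$ is constant, so $\phi(s,t) = f(s - t)$ with $f = \phi( \cdot , 0)$.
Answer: $\phi(s, t) = \sin(2 s - 2 t)$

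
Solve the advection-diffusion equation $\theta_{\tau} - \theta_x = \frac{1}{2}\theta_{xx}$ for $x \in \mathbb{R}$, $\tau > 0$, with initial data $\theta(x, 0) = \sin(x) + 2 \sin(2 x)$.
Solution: Moving frame: $\eta = x + \tau$, $\sigma = \tau$, $\theta = u(\eta,\sigma)$, so $\theta_{\tau} = u_{\sigma} + u_{\eta}$ and $\theta_{xx} = u_{\eta\eta}$.
Hence $\theta_{\tau} - \theta_x = u_{\sigma}$ and the PDE becomes the heat equation $u_{\sigma} = \frac{1}{2}u_{\eta\eta}$ on $\eta \in \mathbb{R}$.
Initial data: $u(\eta,0) = \theta(\eta,0) = \sin(\eta) + 2 \sin(2 \eta)$. Each mode $\sin(n\eta)$ decays as $e^{-n^2\sigma/2}$ on $\mathbb{R}$, so $u(\eta,\sigma) = \sum c_n e^{-n^2\sigma/2} \sin(n\eta)$ with $c_1=1, c_2=2$: $u(\eta,\sigma) = 2 e^{-2 \sigma} \sin(2 \eta) + e^{-\sigma/2} \sin(\eta)$.
Substituting back: $\theta(x,\tau) = u(x + \tau, \tau)$.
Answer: $\theta(x, \tau) = 2 e^{-2 \tau} \sin(2 \tau + 2 x) + e^{-\tau/2} \sin(\tau + x)$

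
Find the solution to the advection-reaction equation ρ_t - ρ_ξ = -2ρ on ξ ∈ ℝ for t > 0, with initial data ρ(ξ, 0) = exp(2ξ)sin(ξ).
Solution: Substitute ρ = exp(2ξ)u.
Then ρ_ξ = exp(2ξ)(u_ξ + 2u), ρ_t = exp(2ξ)u_t; substituting and dividing by exp(2ξ), the lower-order terms cancel: u_t - u_ξ = 0 (standard advection equation).
Data for u: u(ξ,0) = exp(-2ξ)ρ(ξ,0) = sin(ξ).
By characteristics (dξ/dt = -1), u(ξ,t) = f(ξ + t) with f = u(·, 0).
So u(ξ,t) = sin(t + ξ), and ρ(ξ,t) = exp(2ξ)u(ξ,t).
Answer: ρ(ξ, t) = exp(2ξ)sin(t + ξ)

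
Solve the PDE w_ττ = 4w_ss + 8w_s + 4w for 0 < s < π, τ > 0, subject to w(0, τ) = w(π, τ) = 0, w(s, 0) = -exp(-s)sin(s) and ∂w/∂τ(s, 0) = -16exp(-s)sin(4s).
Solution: Substitute w = exp(-s)u.
Then w_s = exp(-s)(u_s - u), w_ss = exp(-s)(u_ss - 2u_s + u), w_ττ = exp(-s)u_ττ; substituting and dividing by exp(-s), the lower-order terms cancel: u_ττ = 4u_ss (standard wave equation).
Data for u: u(s,0) = exp(s)w(s,0) = -sin(s); u_τ(s,0) = exp(s)w_τ(s,0) = -16sin(4s). The boundary conditions carry over: u(0,τ) = u(π,τ) = 0.
Separating variables: u = Σ [A_n cos(ω_n τ) + B_n sin(ω_n τ)] sin(ns), ω_n = 2n. From ICs (B_n = velocity coefficient / ω_n): A_1=-1, B_4=-2.
So u(s,τ) = -sin(s)cos(2τ) - 2sin(4s)sin(8τ), and w(s,τ) = exp(-s)u(s,τ).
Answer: w(s, τ) = -exp(-s)sin(s)cos(2τ) - 2exp(-s)sin(4s)sin(8τ)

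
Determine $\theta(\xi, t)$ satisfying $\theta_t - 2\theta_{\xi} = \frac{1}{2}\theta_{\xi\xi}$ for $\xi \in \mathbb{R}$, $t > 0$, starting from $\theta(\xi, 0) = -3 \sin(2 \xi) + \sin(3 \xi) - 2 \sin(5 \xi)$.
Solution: Moving frame: $\eta = \xi + 2t$, $\sigma = t$, $\theta = u(\eta,\sigma)$, so $\theta_t = u_{\sigma} + 2u_{\eta}$ and $\theta_{\xi\xi} = u_{\eta\eta}$.
Hence $\theta_t - 2\theta_{\xi} = u_{\sigma}$ and the PDE becomes the heat equation $u_{\sigma} = \frac{1}{2}u_{\eta\eta}$ on $\eta \in \mathbb{R}$.
Initial data: $u(\eta,0) = \theta(\eta,0) = -3 \sin(2 \eta) + \sin(3 \eta) - 2 \sin(5 \eta)$. Each mode $\sin(n\eta)$ decays as $e^{-n^2\sigma/2}$ on $\mathbb{R}$, so $u(\eta,\sigma) = \sum c_n e^{-n^2\sigma/2} \sin(n\eta)$ with $c_2=-3, c_3=1, c_5=-2$: $u(\eta,\sigma) = -3 e^{-2 \sigma} \sin(2 \eta) + e^{-9 \sigma/2} \sin(3 \eta) - 2 e^{-25 \sigma/2} \sin(5 \eta)$.
Substituting back: $\theta(\xi,t) = u(\xi + 2t, t)$.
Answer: $\theta(\xi, t) = -3 e^{-2 t} \sin(2 \xi + 4 t) + e^{-9 t/2} \sin(3 \xi + 6 t) - 2 e^{-25 t/2} \sin(5 \xi + 10 t)$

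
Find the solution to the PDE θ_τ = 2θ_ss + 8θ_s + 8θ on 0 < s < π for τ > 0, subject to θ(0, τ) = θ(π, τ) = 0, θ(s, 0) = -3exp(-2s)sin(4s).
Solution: Substitute θ = exp(-2s)u, i.e. u = exp(2s)θ.
By the product rule, θ_s = exp(-2s)(u_s - 2u), θ_ss = exp(-2s)(u_ss - 4u_s + 4u), θ_τ = exp(-2s)u_τ.
Substituting into the PDE and dividing by exp(-2s): u_τ = 2(u_ss - 4u_s + 4u) + 8(u_s - 2u) + 8u.
The lower-order terms cancel, leaving the standard heat equation u_τ = 2u_ss.
Initial data for u: u(s,0) = exp(2s)θ(s,0) = -3sin(4s). The boundary conditions carry over: u(0,τ) = u(π,τ) = 0.
Solve for u:
  Using separation of variables u = X(s)G(τ):
  Eigenfunctions: sin(ns), n = 1, 2, 3, ...
  General solution: u(s, τ) = Σ c_n sin(ns) exp(-2n² τ)
  Matching u(s,0) = -3sin(4s) term by term: c_4=-3.
Hence u(s,τ) = -3exp(-32τ)sin(4s).
Transform back: θ(s,τ) = exp(-2s)u(s,τ).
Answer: θ(s, τ) = -3exp(-2s)exp(-32τ)sin(4s)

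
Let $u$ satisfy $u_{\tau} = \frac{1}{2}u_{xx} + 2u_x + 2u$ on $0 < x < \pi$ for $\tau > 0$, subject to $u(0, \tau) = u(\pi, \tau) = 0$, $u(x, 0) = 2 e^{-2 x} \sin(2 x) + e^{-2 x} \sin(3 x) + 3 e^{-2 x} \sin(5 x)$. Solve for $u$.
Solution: Substitute $u = e^{-2x}w$, i.e. $w = e^{2x}u$.
By the product rule, $u_x = e^{-2x}(w_x - 2w)$, $u_{xx} = e^{-2x}(w_{xx} - 4w_x + 4w)$, $u_{\tau} = e^{-2x}w_{\tau}$.
Substituting into the PDE and dividing by $e^{-2x}$: $w_{\tau} = \frac{1}{2}(w_{xx} - 4w_x + 4w) + 2(w_x - 2w) + 2w$.
The lower-order terms cancel, leaving the standard heat equation $w_{\tau} = \frac{1}{2}w_{xx}$.
Initial data for $w$: $w(x,0) = e^{2x}u(x,0) = 2 \sin(2 x) + \sin(3 x) + 3 \sin(5 x)$. The boundary conditions carry over: $w(0,\tau) = w(\pi,\tau) = 0$.
Solve for $w$:
  Using separation of variables $w = X(x)T(\tau)$:
  Eigenfunctions: $\sin(nx)$, $n = 1, 2, 3, \ldots$
  General solution: $w(x, \tau) = \sum c_n \sin(nx) e^{-n^2 \tau/2}$
  Matching $w(x,0) = 2 \sin(2 x) + \sin(3 x) + 3 \sin(5 x)$ term by term: $c_2=2, c_3=1, c_5=3$.
Hence $w(x,\tau) = 2 e^{-2 \tau} \sin(2 x) + e^{-9 \tau/2} \sin(3 x) + 3 e^{-25 \tau/2} \sin(5 x)$.
Transform back: $u(x,\tau) = e^{-2x}w(x,\tau)$.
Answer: $u(x, \tau) = 2 e^{-2 \tau} e^{-2 x} \sin(2 x) + e^{-9 \tau/2} e^{-2 x} \sin(3 x) + 3 e^{-25 \tau/2} e^{-2 x} \sin(5 x)$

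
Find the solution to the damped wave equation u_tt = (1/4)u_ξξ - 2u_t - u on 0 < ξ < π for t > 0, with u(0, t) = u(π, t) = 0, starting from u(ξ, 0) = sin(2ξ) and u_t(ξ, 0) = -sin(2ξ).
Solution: Substitute u = exp(-t)w, i.e. w = exp(t)u.
By the product rule, u_t = exp(-t)(w_t - w), u_tt = exp(-t)(w_tt - 2w_t + w), u_ξξ = exp(-t)w_ξξ.
Substituting into the PDE and dividing by exp(-t): w_tt - 2w_t + w = (1/4)w_ξξ - 2(w_t - w) - w.
The lower-order terms cancel, leaving the standard wave equation w_tt = (1/4)w_ξξ.
Initial data for w: w(ξ,0) = u(ξ,0) = sin(2ξ); w_t(ξ,0) = u_t(ξ,0) + u(ξ,0) = 0. The boundary conditions carry over: w(0,t) = w(π,t) = 0.
Solve for w:
  Using separation of variables w = X(ξ)T(t):
  Eigenfunctions: sin(nξ), n = 1, 2, 3, ...
  General solution: w(ξ, t) = Σ [A_n cos(n t/2) + B_n sin(n t/2)] sin(nξ)
  From w(ξ,0) = sin(2ξ): A_2=1. From w_t(ξ,0) = 0: all B_n = 0.
Hence w(ξ,t) = sin(2ξ)cos(t).
Transform back: u(ξ,t) = exp(-t)w(ξ,t).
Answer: u(ξ, t) = exp(-t)sin(2ξ)cos(t)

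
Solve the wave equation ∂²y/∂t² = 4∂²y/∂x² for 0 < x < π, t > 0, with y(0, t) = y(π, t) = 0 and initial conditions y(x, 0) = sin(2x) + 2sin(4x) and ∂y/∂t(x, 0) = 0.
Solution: Separating variables: y = Σ [A_n cos(ω_n t) + B_n sin(ω_n t)] sin(nx), ω_n = 2n. From ICs: A_2=1, A_4=2.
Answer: y(x, t) = sin(2x)cos(4t) + 2sin(4x)cos(8t)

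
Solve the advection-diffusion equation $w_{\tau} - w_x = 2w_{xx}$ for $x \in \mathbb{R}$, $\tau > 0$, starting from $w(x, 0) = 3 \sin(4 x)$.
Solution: Moving frame: $\eta = x + \tau$, $\sigma = \tau$, $w = u(\eta,\sigma)$, so $w_{\tau} = u_{\sigma} + u_{\eta}$ and $w_{xx} = u_{\eta\eta}$.
Hence $w_{\tau} - w_x = u_{\sigma}$ and the PDE becomes the heat equation $u_{\sigma} = 2u_{\eta\eta}$ on $\eta \in \mathbb{R}$.
Initial data: $u(\eta,0) = w(\eta,0) = 3 \sin(4 \eta)$. Each mode $\sin(n\eta)$ decays as $e^{-2n^2\sigma}$ on $\mathbb{R}$, so $u(\eta,\sigma) = \sum c_n e^{-2n^2\sigma} \sin(n\eta)$ with $c_4=3$: $u(\eta,\sigma) = 3 e^{-32 \sigma} \sin(4 \eta)$.
Substituting back: $w(x,\tau) = u(x + \tau, \tau)$.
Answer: $w(x, \tau) = 3 e^{-32 \tau} \sin(4 \tau + 4 x)$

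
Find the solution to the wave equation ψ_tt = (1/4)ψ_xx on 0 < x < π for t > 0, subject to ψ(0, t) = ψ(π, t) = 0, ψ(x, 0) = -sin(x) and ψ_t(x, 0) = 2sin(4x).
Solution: Using separation of variables ψ = X(x)T(t):
Eigenfunctions: sin(nx), n = 1, 2, 3, ...
General solution: ψ(x, t) = Σ [A_n cos(n t/2) + B_n sin(n t/2)] sin(nx)
From ψ(x,0) = -sin(x): A_1=-1. From ψ_t(x,0) = 2sin(4x), using ψ_t(x,0) = Σ ω_n B_n sin(nx) with ω_n = n/2: B_4 = 2/2 = 1.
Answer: ψ(x, t) = sin(2t)sin(4x) - sin(x)cos(t/2)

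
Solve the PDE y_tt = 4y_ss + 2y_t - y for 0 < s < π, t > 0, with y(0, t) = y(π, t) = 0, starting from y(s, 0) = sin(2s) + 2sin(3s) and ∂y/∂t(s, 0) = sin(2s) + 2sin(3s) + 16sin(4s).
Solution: Substitute y = exp(t)u.
Then y_t = exp(t)(u_t + u), y_tt = exp(t)(u_tt + 2u_t + u), y_ss = exp(t)u_ss; substituting and dividing by exp(t), the lower-order terms cancel: u_tt = 4u_ss (standard wave equation).
Data for u: u(s,0) = y(s,0) = sin(2s) + 2sin(3s); u_t(s,0) = y_t(s,0) - y(s,0) = 16sin(4s). The boundary conditions carry over: u(0,t) = u(π,t) = 0.
Separating variables: u = Σ [A_n cos(ω_n t) + B_n sin(ω_n t)] sin(ns), ω_n = 2n. From ICs (B_n = velocity coefficient / ω_n): A_2=1, A_3=2, B_4=2.
So u(s,t) = sin(2s)cos(4t) + 2sin(3s)cos(6t) + 2sin(4s)sin(8t), and y(s,t) = exp(t)u(s,t).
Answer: y(s, t) = exp(t)sin(2s)cos(4t) + 2exp(t)sin(3s)cos(6t) + 2exp(t)sin(4s)sin(8t)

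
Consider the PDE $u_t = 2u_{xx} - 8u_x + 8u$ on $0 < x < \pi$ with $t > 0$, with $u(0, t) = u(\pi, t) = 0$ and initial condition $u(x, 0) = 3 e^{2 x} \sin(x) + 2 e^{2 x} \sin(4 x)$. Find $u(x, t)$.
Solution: Substitute $u = e^{2x}w$.
Then $u_x = e^{2x}(w_x + 2w)$, $u_{xx} = e^{2x}(w_{xx} + 4w_x + 4w)$, $u_t = e^{2x}w_t$; substituting and dividing by $e^{2x}$, the lower-order terms cancel: $w_t = 2w_{xx}$ (standard heat equation).
Data for $w$: $w(x,0) = e^{-2x}u(x,0) = 3 \sin(x) + 2 \sin(4 x)$. The boundary conditions carry over: $w(0,t) = w(\pi,t) = 0$.
Separating variables: $w = \sum c_n e^{-2n^2t} \sin(nx)$. From $w(x,0) = 3 \sin(x) + 2 \sin(4 x)$: $c_1=3, c_4=2$.
So $w(x,t) = 3 e^{-2 t} \sin(x) + 2 e^{-32 t} \sin(4 x)$, and $u(x,t) = e^{2x}w(x,t)$.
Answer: $u(x, t) = 3 e^{-2 t} e^{2 x} \sin(x) + 2 e^{-32 t} e^{2 x} \sin(4 x)$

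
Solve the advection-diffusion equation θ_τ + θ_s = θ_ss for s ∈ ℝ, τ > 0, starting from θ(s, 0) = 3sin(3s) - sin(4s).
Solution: Change to a moving frame: let η = s - τ, σ = τ and write θ(s,τ) = u(η,σ).
By the chain rule θ_τ = u_σ - u_η, θ_s = u_η, θ_ss = u_ηη.
Then θ_τ + θ_s = u_σ: the advection term cancels and the PDE becomes the heat equation u_σ = u_ηη on η ∈ ℝ.
Initial data: u(η,0) = θ(η,0) = 3sin(3η) - sin(4η).
On η ∈ ℝ each mode satisfies (sin(nη))″ = -n² sin(nη), so exp(-n²σ) sin(nη) solves the heat equation; by superposition u(η,σ) = Σ c_n exp(-n²σ) sin(nη).
Reading off the coefficients: c_3=3, c_4=-1, so u(η,σ) = 3exp(-9σ)sin(3η) - exp(-16σ)sin(4η).
Substituting back η = s - τ, σ = τ: θ(s,τ) = u(s - τ, τ).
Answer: θ(s, τ) = 3exp(-9τ)sin(3s - 3τ) - exp(-16τ)sin(4s - 4τ)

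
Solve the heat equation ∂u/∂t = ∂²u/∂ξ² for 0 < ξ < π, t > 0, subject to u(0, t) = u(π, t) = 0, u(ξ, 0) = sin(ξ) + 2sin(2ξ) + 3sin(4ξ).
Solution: Separating variables: u = Σ c_n exp(-n²t) sin(nξ). From u(ξ,0) = sin(ξ) + 2sin(2ξ) + 3sin(4ξ): c_1=1, c_2=2, c_4=3.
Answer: u(ξ, t) = exp(-t)sin(ξ) + 2exp(-4t)sin(2ξ) + 3exp(-16t)sin(4ξ)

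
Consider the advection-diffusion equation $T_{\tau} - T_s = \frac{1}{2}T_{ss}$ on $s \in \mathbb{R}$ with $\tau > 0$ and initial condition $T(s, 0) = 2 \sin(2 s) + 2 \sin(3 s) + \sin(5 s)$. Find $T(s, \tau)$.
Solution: Moving frame: $\eta = s + \tau$, $\sigma = \tau$, $T = u(\eta,\sigma)$, so $T_{\tau} = u_{\sigma} + u_{\eta}$ and $T_{ss} = u_{\eta\eta}$.
Hence $T_{\tau} - T_s = u_{\sigma}$ and the PDE becomes the heat equation $u_{\sigma} = \frac{1}{2}u_{\eta\eta}$ on $\eta \in \mathbb{R}$.
Initial data: $u(\eta,0) = T(\eta,0) = 2 \sin(2 \eta) + 2 \sin(3 \eta) + \sin(5 \eta)$. Each mode $\sin(n\eta)$ decays as $e^{-n^2\sigma/2}$ on $\mathbb{R}$, so $u(\eta,\sigma) = \sum c_n e^{-n^2\sigma/2} \sin(n\eta)$ with $c_2=2, c_3=2, c_5=1$: $u(\eta,\sigma) = 2 e^{-2 \sigma} \sin(2 \eta) + 2 e^{-9 \sigma/2} \sin(3 \eta) + e^{-25 \sigma/2} \sin(5 \eta)$.
Substituting back: $T(s,\tau) = u(s + \tau, \tau)$.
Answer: $T(s, \tau) = 2 e^{-2 \tau} \sin(2 \tau + 2 s) + 2 e^{-9 \tau/2} \sin(3 \tau + 3 s) + e^{-25 \tau/2} \sin(5 \tau + 5 s)$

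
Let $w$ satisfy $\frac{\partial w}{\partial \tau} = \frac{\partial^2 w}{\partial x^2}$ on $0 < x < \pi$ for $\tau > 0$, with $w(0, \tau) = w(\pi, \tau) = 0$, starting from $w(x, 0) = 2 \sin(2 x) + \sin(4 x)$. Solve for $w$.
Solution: Separating variables: $w = \sum c_n e^{-n^2\tau} \sin(nx)$. From $w(x,0) = 2 \sin(2 x) + \sin(4 x)$: $c_2=2, c_4=1$.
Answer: $w(x, \tau) = 2 e^{-4 \tau} \sin(2 x) + e^{-16 \tau} \sin(4 x)$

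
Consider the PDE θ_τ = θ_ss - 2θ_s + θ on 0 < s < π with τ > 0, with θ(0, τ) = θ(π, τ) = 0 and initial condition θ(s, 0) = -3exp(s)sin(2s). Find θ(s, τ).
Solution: Substitute θ = exp(s)u.
Then θ_s = exp(s)(u_s + u), θ_ss = exp(s)(u_ss + 2u_s + u), θ_τ = exp(s)u_τ; substituting and dividing by exp(s), the lower-order terms cancel: u_τ = u_ss (standard heat equation).
Data for u: u(s,0) = exp(-s)θ(s,0) = -3sin(2s). The boundary conditions carry over: u(0,τ) = u(π,τ) = 0.
Separating variables: u = Σ c_n exp(-n²τ) sin(ns). From u(s,0) = -3sin(2s): c_2=-3.
So u(s,τ) = -3exp(-4τ)sin(2s), and θ(s,τ) = exp(s)u(s,τ).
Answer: θ(s, τ) = -3exp(s)exp(-4τ)sin(2s)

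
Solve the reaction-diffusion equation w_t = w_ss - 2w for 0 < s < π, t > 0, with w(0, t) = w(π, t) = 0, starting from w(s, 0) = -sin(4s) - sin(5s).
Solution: Substitute w = exp(-2t)u.
Then w_t = exp(-2t)(u_t - 2u), w_ss = exp(-2t)u_ss; substituting and dividing by exp(-2t), the lower-order terms cancel: u_t = u_ss (standard heat equation).
Data for u: u(s,0) = w(s,0) = -sin(4s) - sin(5s). The boundary conditions carry over: u(0,t) = u(π,t) = 0.
Separating variables: u = Σ c_n exp(-n²t) sin(ns). From u(s,0) = -sin(4s) - sin(5s): c_4=-1, c_5=-1.
So u(s,t) = -exp(-16t)sin(4s) - exp(-25t)sin(5s), and w(s,t) = exp(-2t)u(s,t).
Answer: w(s, t) = -exp(-18t)sin(4s) - exp(-27t)sin(5s)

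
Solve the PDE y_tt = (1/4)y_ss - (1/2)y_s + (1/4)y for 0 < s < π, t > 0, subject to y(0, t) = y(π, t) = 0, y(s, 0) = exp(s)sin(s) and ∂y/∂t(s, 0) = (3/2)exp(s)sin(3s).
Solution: Substitute y = exp(s)u.
Then y_s = exp(s)(u_s + u), y_ss = exp(s)(u_ss + 2u_s + u), y_tt = exp(s)u_tt; substituting and dividing by exp(s), the lower-order terms cancel: u_tt = (1/4)u_ss (standard wave equation).
Data for u: u(s,0) = exp(-s)y(s,0) = sin(s); u_t(s,0) = exp(-s)y_t(s,0) = (3/2)sin(3s). The boundary conditions carry over: u(0,t) = u(π,t) = 0.
Separating variables: u = Σ [A_n cos(ω_n t) + B_n sin(ω_n t)] sin(ns), ω_n = n/2. From ICs (B_n = velocity coefficient / ω_n): A_1=1, B_3=1.
So u(s,t) = sin(s)cos(t/2) + sin(3s)sin(3t/2), and y(s,t) = exp(s)u(s,t).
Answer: y(s, t) = exp(s)sin(s)cos(t/2) + exp(s)sin(3s)sin(3t/2)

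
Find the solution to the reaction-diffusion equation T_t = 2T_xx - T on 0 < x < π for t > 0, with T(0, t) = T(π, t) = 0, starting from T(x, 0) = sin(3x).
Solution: Substitute T = exp(-t)u, i.e. u = exp(t)T.
By the product rule, T_t = exp(-t)(u_t - u), T_xx = exp(-t)u_xx.
Substituting into the PDE and dividing by exp(-t): u_t - u = 2u_xx - u.
The lower-order terms cancel, leaving the standard heat equation u_t = 2u_xx.
Initial data for u: u(x,0) = T(x,0) = sin(3x). The boundary conditions carry over: u(0,t) = u(π,t) = 0.
Solve for u:
  Using separation of variables u = X(x)G(t):
  Eigenfunctions: sin(nx), n = 1, 2, 3, ...
  General solution: u(x, t) = Σ c_n sin(nx) exp(-2n² t)
  Matching u(x,0) = sin(3x) term by term: c_3=1.
Hence u(x,t) = exp(-18t)sin(3x).
Transform back: T(x,t) = exp(-t)u(x,t).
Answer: T(x, t) = exp(-19t)sin(3x)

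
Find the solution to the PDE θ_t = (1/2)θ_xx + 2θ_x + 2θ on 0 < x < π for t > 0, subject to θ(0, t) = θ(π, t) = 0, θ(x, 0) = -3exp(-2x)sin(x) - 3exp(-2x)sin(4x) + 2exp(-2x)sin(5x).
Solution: Substitute θ = exp(-2x)u, i.e. u = exp(2x)θ.
By the product rule, θ_x = exp(-2x)(u_x - 2u), θ_xx = exp(-2x)(u_xx - 4u_x + 4u), θ_t = exp(-2x)u_t.
Substituting into the PDE and dividing by exp(-2x): u_t = (1/2)(u_xx - 4u_x + 4u) + 2(u_x - 2u) + 2u.
The lower-order terms cancel, leaving the standard heat equation u_t = (1/2)u_xx.
Initial data for u: u(x,0) = exp(2x)θ(x,0) = -3sin(x) - 3sin(4x) + 2sin(5x). The boundary conditions carry over: u(0,t) = u(π,t) = 0.
Solve for u:
  Using separation of variables u = X(x)G(t):
  Eigenfunctions: sin(nx), n = 1, 2, 3, ...
  General solution: u(x, t) = Σ c_n sin(nx) exp(-n² t/2)
  Matching u(x,0) = -3sin(x) - 3sin(4x) + 2sin(5x) term by term: c_1=-3, c_4=-3, c_5=2.
Hence u(x,t) = -3exp(-8t)sin(4x) - 3exp(-t/2)sin(x) + 2exp(-25t/2)sin(5x).
Transform back: θ(x,t) = exp(-2x)u(x,t).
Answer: θ(x, t) = -3exp(-8t)exp(-2x)sin(4x) - 3exp(-t/2)exp(-2x)sin(x) + 2exp(-25t/2)exp(-2x)sin(5x)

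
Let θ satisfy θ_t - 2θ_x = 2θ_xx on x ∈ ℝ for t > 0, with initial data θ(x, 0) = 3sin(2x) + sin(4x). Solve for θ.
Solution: Moving frame: η = x + 2t, σ = t, θ = u(η,σ), so θ_t = u_σ + 2u_η and θ_xx = u_ηη.
Hence θ_t - 2θ_x = u_σ and the PDE becomes the heat equation u_σ = 2u_ηη on η ∈ ℝ.
Initial data: u(η,0) = θ(η,0) = 3sin(2η) + sin(4η). Each mode sin(nη) decays as exp(-2n²σ) on ℝ, so u(η,σ) = Σ c_n exp(-2n²σ) sin(nη) with c_2=3, c_4=1: u(η,σ) = 3exp(-8σ)sin(2η) + exp(-32σ)sin(4η).
Substituting back: θ(x,t) = u(x + 2t, t).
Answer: θ(x, t) = 3exp(-8t)sin(4t + 2x) + exp(-32t)sin(8t + 4x)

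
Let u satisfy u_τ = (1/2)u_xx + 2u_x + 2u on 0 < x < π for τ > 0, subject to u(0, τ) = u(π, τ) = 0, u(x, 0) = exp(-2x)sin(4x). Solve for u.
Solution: Substitute u = exp(-2x)w, i.e. w = exp(2x)u.
By the product rule, u_x = exp(-2x)(w_x - 2w), u_xx = exp(-2x)(w_xx - 4w_x + 4w), u_τ = exp(-2x)w_τ.
Substituting into the PDE and dividing by exp(-2x): w_τ = (1/2)(w_xx - 4w_x + 4w) + 2(w_x - 2w) + 2w.
The lower-order terms cancel, leaving the standard heat equation w_τ = (1/2)w_xx.
Initial data for w: w(x,0) = exp(2x)u(x,0) = sin(4x). The boundary conditions carry over: w(0,τ) = w(π,τ) = 0.
Solve for w:
  Using separation of variables w = X(x)T(τ):
  Eigenfunctions: sin(nx), n = 1, 2, 3, ...
  General solution: w(x, τ) = Σ c_n sin(nx) exp(-n² τ/2)
  Matching w(x,0) = sin(4x) term by term: c_4=1.
Hence w(x,τ) = exp(-8τ)sin(4x).
Transform back: u(x,τ) = exp(-2x)w(x,τ).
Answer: u(x, τ) = exp(-2x)exp(-8τ)sin(4x)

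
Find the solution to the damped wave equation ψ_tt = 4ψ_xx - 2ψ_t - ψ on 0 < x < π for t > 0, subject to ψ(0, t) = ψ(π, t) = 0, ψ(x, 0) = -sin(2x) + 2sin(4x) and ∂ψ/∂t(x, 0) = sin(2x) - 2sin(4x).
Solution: Substitute ψ = exp(-t)u, i.e. u = exp(t)ψ.
By the product rule, ψ_t = exp(-t)(u_t - u), ψ_tt = exp(-t)(u_tt - 2u_t + u), ψ_xx = exp(-t)u_xx.
Substituting into the PDE and dividing by exp(-t): u_tt - 2u_t + u = 4u_xx - 2(u_t - u) - u.
The lower-order terms cancel, leaving the standard wave equation u_tt = 4u_xx.
Initial data for u: u(x,0) = ψ(x,0) = -sin(2x) + 2sin(4x); u_t(x,0) = ψ_t(x,0) + ψ(x,0) = 0. The boundary conditions carry over: u(0,t) = u(π,t) = 0.
Solve for u:
  Using separation of variables u = X(x)T(t):
  Eigenfunctions: sin(nx), n = 1, 2, 3, ...
  General solution: u(x, t) = Σ [A_n cos(2n t) + B_n sin(2n t)] sin(nx)
  From u(x,0) = -sin(2x) + 2sin(4x): A_2=-1, A_4=2. From u_t(x,0) = 0: all B_n = 0.
Hence u(x,t) = -sin(2x)cos(4t) + 2sin(4x)cos(8t).
Transform back: ψ(x,t) = exp(-t)u(x,t).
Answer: ψ(x, t) = -exp(-t)sin(2x)cos(4t) + 2exp(-t)sin(4x)cos(8t)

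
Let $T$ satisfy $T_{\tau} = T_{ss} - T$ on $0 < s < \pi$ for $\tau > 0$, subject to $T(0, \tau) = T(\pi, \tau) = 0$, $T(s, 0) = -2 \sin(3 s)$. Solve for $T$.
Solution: Substitute $T = e^{-\tau}u$, i.e. $u = e^{\tau}T$.
By the product rule, $T_{\tau} = e^{-\tau}(u_{\tau} - u)$, $T_{ss} = e^{-\tau}u_{ss}$.
Substituting into the PDE and dividing by $e^{-\tau}$: $u_{\tau} - u = u_{ss} - u$.
The lower-order terms cancel, leaving the standard heat equation $u_{\tau} = u_{ss}$.
Initial data for $u$: $u(s,0) = T(s,0) = -2 \sin(3 s)$. The boundary conditions carry over: $u(0,\tau) = u(\pi,\tau) = 0$.
Solve for $u$:
  Using separation of variables $u = X(s)G(\tau)$:
  Eigenfunctions: $\sin(ns)$, $n = 1, 2, 3, \ldots$
  General solution: $u(s, \tau) = \sum c_n \sin(ns) e^{-n^2 \tau}$
  Matching $u(s,0) = -2 \sin(3 s)$ term by term: $c_3=-2$.
Hence $u(s,\tau) = -2 e^{-9 \tau} \sin(3 s)$.
Transform back: $T(s,\tau) = e^{-\tau}u(s,\tau)$.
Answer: $T(s, \tau) = -2 e^{-10 \tau} \sin(3 s)$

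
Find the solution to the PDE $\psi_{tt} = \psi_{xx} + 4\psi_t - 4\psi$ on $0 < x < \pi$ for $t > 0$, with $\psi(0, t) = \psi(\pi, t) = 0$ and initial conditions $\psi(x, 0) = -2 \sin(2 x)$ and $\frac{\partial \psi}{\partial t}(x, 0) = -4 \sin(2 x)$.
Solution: Substitute $\psi = e^{2t}u$, i.e. $u = e^{-2t}\psi$.
By the product rule, $\psi_t = e^{2t}(u_t + 2u)$, $\psi_{tt} = e^{2t}(u_{tt} + 4u_t + 4u)$, $\psi_{xx} = e^{2t}u_{xx}$.
Substituting into the PDE and dividing by $e^{2t}$: $u_{tt} + 4u_t + 4u = u_{xx} + 4(u_t + 2u) - 4u$.
The lower-order terms cancel, leaving the standard wave equation $u_{tt} = u_{xx}$.
Initial data for $u$: $u(x,0) = \psi(x,0) = -2 \sin(2 x)$; $u_t(x,0) = \psi_t(x,0) - 2\psi(x,0) = 0$. The boundary conditions carry over: $u(0,t) = u(\pi,t) = 0$.
Solve for $u$:
  Using separation of variables $u = X(x)T(t)$:
  Eigenfunctions: $\sin(nx)$, $n = 1, 2, 3, \ldots$
  General solution: $u(x, t) = \sum [A_n \cos(n t) + B_n \sin(n t)] \sin(nx)$
  From $u(x,0) = -2 \sin(2 x)$: $A_2=-2$. From $u_t(x,0) = 0$: all $B_n = 0$.
Hence $u(x,t) = -2 \sin(2 x) \cos(2 t)$.
Transform back: $\psi(x,t) = e^{2t}u(x,t)$.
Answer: $\psi(x, t) = -2 e^{2 t} \sin(2 x) \cos(2 t)$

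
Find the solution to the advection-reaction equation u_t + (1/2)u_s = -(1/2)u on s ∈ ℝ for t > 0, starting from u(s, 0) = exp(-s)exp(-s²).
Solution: Substitute u = exp(-s)w, i.e. w = exp(s)u.
By the product rule, u_s = exp(-s)(w_s - w), u_t = exp(-s)w_t.
Substituting into the PDE and dividing by exp(-s): w_t + (1/2)(w_s - w) = -(1/2)w.
The lower-order terms cancel, leaving the standard advection equation w_t + (1/2)w_s = 0.
Initial data for w: w(s,0) = exp(s)u(s,0) = exp(-s²).
Solve for w:
  By method of characteristics (waves move right with speed 1/2):
  Along characteristics s - (1/2)t = const, w is constant, so w(s,t) = f(s - (1/2)t) with f = w(·, 0).
Hence w(s,t) = exp(-(s - t/2)²).
Transform back: u(s,t) = exp(-s)w(s,t).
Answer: u(s, t) = exp(-s)exp(-(s - t/2)²)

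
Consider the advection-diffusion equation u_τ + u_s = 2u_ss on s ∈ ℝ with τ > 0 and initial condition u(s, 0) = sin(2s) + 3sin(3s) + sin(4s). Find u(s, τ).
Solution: Change to a moving frame: let η = s - τ, σ = τ and write u(s,τ) = w(η,σ).
By the chain rule u_τ = w_σ - w_η, u_s = w_η, u_ss = w_ηη.
Then u_τ + u_s = w_σ: the advection term cancels and the PDE becomes the heat equation w_σ = 2w_ηη on η ∈ ℝ.
Initial data: w(η,0) = u(η,0) = sin(2η) + 3sin(3η) + sin(4η).
On η ∈ ℝ each mode satisfies (sin(nη))″ = -n² sin(nη), so exp(-2n²σ) sin(nη) solves the heat equation; by superposition w(η,σ) = Σ c_n exp(-2n²σ) sin(nη).
Reading off the coefficients: c_2=1, c_3=3, c_4=1, so w(η,σ) = exp(-8σ)sin(2η) + 3exp(-18σ)sin(3η) + exp(-32σ)sin(4η).
Substituting back η = s - τ, σ = τ: u(s,τ) = w(s - τ, τ).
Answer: u(s, τ) = exp(-8τ)sin(2s - 2τ) + 3exp(-18τ)sin(3s - 3τ) + exp(-32τ)sin(4s - 4τ)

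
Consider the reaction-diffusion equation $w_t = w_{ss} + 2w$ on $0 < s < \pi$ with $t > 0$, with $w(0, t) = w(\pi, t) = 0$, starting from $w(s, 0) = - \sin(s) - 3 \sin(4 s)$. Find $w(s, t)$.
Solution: Substitute $w = e^{2t}u$, i.e. $u = e^{-2t}w$.
By the product rule, $w_t = e^{2t}(u_t + 2u)$, $w_{ss} = e^{2t}u_{ss}$.
Substituting into the PDE and dividing by $e^{2t}$: $u_t + 2u = u_{ss} + 2u$.
The lower-order terms cancel, leaving the standard heat equation $u_t = u_{ss}$.
Initial data for $u$: $u(s,0) = w(s,0) = - \sin(s) - 3 \sin(4 s)$. The boundary conditions carry over: $u(0,t) = u(\pi,t) = 0$.
Solve for $u$:
  Using separation of variables $u = X(s)T(t)$:
  Eigenfunctions: $\sin(ns)$, $n = 1, 2, 3, \ldots$
  General solution: $u(s, t) = \sum c_n \sin(ns) e^{-n^2 t}$
  Matching $u(s,0) = - \sin(s) - 3 \sin(4 s)$ term by term: $c_1=-1, c_4=-3$.
Hence $u(s,t) = - e^{-t} \sin(s) - 3 e^{-16 t} \sin(4 s)$.
Transform back: $w(s,t) = e^{2t}u(s,t)$.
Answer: $w(s, t) = - e^{t} \sin(s) - 3 e^{-14 t} \sin(4 s)$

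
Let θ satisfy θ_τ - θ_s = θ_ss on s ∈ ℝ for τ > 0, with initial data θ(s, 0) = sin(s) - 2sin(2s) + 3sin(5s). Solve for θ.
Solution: Moving frame: η = s + τ, σ = τ, θ = u(η,σ), so θ_τ = u_σ + u_η and θ_ss = u_ηη.
Hence θ_τ - θ_s = u_σ and the PDE becomes the heat equation u_σ = u_ηη on η ∈ ℝ.
Initial data: u(η,0) = θ(η,0) = sin(η) - 2sin(2η) + 3sin(5η). Each mode sin(nη) decays as exp(-n²σ) on ℝ, so u(η,σ) = Σ c_n exp(-n²σ) sin(nη) with c_1=1, c_2=-2, c_5=3: u(η,σ) = exp(-σ)sin(η) - 2exp(-4σ)sin(2η) + 3exp(-25σ)sin(5η).
Substituting back: θ(s,τ) = u(s + τ, τ).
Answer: θ(s, τ) = exp(-τ)sin(s + τ) - 2exp(-4τ)sin(2s + 2τ) + 3exp(-25τ)sin(5s + 5τ)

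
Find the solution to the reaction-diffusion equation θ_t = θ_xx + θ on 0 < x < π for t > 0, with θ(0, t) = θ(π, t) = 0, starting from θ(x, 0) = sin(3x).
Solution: Substitute θ = exp(t)u.
Then θ_t = exp(t)(u_t + u), θ_xx = exp(t)u_xx; substituting and dividing by exp(t), the lower-order terms cancel: u_t = u_xx (standard heat equation).
Data for u: u(x,0) = θ(x,0) = sin(3x). The boundary conditions carry over: u(0,t) = u(π,t) = 0.
Separating variables: u = Σ c_n exp(-n²t) sin(nx). From u(x,0) = sin(3x): c_3=1.
So u(x,t) = exp(-9t)sin(3x), and θ(x,t) = exp(t)u(x,t).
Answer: θ(x, t) = exp(-8t)sin(3x)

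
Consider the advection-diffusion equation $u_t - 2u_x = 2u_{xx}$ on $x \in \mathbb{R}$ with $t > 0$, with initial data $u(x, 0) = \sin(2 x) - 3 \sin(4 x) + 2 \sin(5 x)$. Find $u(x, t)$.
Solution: Change to a moving frame: let $\eta = x + 2t$, $\sigma = t$ and write $u(x,t) = w(\eta,\sigma)$.
By the chain rule $u_t = w_{\sigma} + 2w_{\eta}$, $u_x = w_{\eta}$, $u_{xx} = w_{\eta\eta}$.
Then $u_t - 2u_x = w_{\sigma}$: the advection term cancels and the PDE becomes the heat equation $w_{\sigma} = 2w_{\eta\eta}$ on $\eta \in \mathbb{R}$.
Initial data: $w(\eta,0) = u(\eta,0) = \sin(2 \eta) - 3 \sin(4 \eta) + 2 \sin(5 \eta)$.
On $\eta \in \mathbb{R}$ each mode satisfies $(\sin(n\eta))'' = -n^2 \sin(n\eta)$, so $e^{-2n^2\sigma} \sin(n\eta)$ solves the heat equation; by superposition $w(\eta,\sigma) = \sum c_n e^{-2n^2\sigma} \sin(n\eta)$.
Reading off the coefficients: $c_2=1, c_4=-3, c_5=2$, so $w(\eta,\sigma) = e^{-8 \sigma} \sin(2 \eta) - 3 e^{-32 \sigma} \sin(4 \eta) + 2 e^{-50 \sigma} \sin(5 \eta)$.
Substituting back $\eta = x + 2t$, $\sigma = t$: $u(x,t) = w(x + 2t, t)$.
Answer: $u(x, t) = e^{-8 t} \sin(4 t + 2 x) - 3 e^{-32 t} \sin(8 t + 4 x) + 2 e^{-50 t} \sin(10 t + 5 x)$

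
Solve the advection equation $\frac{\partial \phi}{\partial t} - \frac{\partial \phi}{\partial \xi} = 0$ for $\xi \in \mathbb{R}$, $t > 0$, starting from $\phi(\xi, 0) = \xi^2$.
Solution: By method of characteristics (waves move left with speed 1):
Along characteristics $\xi + t =$ const, $\phi$ is constant, so $\phi(\xi,t) = f(\xi + t)$ with $f = \phi( \cdot , 0)$.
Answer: $\phi(\xi, t) = \xi^2 + 2 \xi t + t^2$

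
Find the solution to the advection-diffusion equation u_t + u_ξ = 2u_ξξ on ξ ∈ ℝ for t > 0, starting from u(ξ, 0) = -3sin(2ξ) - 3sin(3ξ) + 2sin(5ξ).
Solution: Moving frame: η = ξ - t, σ = t, u = w(η,σ), so u_t = w_σ - w_η and u_ξξ = w_ηη.
Hence u_t + u_ξ = w_σ and the PDE becomes the heat equation w_σ = 2w_ηη on η ∈ ℝ.
Initial data: w(η,0) = u(η,0) = -3sin(2η) - 3sin(3η) + 2sin(5η). Each mode sin(nη) decays as exp(-2n²σ) on ℝ, so w(η,σ) = Σ c_n exp(-2n²σ) sin(nη) with c_2=-3, c_3=-3, c_5=2: w(η,σ) = -3exp(-8σ)sin(2η) - 3exp(-18σ)sin(3η) + 2exp(-50σ)sin(5η).
Substituting back: u(ξ,t) = w(ξ - t, t).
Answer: u(ξ, t) = 3exp(-8t)sin(2t - 2ξ) + 3exp(-18t)sin(3t - 3ξ) - 2exp(-50t)sin(5t - 5ξ)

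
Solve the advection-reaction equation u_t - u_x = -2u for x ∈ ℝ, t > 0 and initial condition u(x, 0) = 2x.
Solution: Substitute u = exp(-2t)w, i.e. w = exp(2t)u.
By the product rule, u_t = exp(-2t)(w_t - 2w), u_x = exp(-2t)w_x.
Substituting into the PDE and dividing by exp(-2t): w_t - 2w - w_x = -2w.
The lower-order terms cancel, leaving the standard advection equation w_t - w_x = 0.
Initial data for w: w(x,0) = u(x,0) = 2x.
Solve for w:
  By method of characteristics (waves move left with speed 1):
  Along characteristics x + t = const, w is constant, so w(x,t) = f(x + t) with f = w(·, 0).
Hence w(x,t) = 2t + 2x.
Transform back: u(x,t) = exp(-2t)w(x,t).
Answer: u(x, t) = 2texp(-2t) + 2xexp(-2t)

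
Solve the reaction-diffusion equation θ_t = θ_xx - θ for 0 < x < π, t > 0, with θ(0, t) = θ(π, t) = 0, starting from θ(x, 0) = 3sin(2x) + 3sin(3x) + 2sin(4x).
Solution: Substitute θ = exp(-t)u.
Then θ_t = exp(-t)(u_t - u), θ_xx = exp(-t)u_xx; substituting and dividing by exp(-t), the lower-order terms cancel: u_t = u_xx (standard heat equation).
Data for u: u(x,0) = θ(x,0) = 3sin(2x) + 3sin(3x) + 2sin(4x). The boundary conditions carry over: u(0,t) = u(π,t) = 0.
Separating variables: u = Σ c_n exp(-n²t) sin(nx). From u(x,0) = 3sin(2x) + 3sin(3x) + 2sin(4x): c_2=3, c_3=3, c_4=2.
So u(x,t) = 3exp(-4t)sin(2x) + 3exp(-9t)sin(3x) + 2exp(-16t)sin(4x), and θ(x,t) = exp(-t)u(x,t).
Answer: θ(x, t) = 3exp(-5t)sin(2x) + 3exp(-10t)sin(3x) + 2exp(-17t)sin(4x)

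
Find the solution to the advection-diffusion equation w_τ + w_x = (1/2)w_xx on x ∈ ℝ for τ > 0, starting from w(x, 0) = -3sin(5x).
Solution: Moving frame: η = x - τ, σ = τ, w = u(η,σ), so w_τ = u_σ - u_η and w_xx = u_ηη.
Hence w_τ + w_x = u_σ and the PDE becomes the heat equation u_σ = (1/2)u_ηη on η ∈ ℝ.
Initial data: u(η,0) = w(η,0) = -3sin(5η). Each mode sin(nη) decays as exp(-n²σ/2) on ℝ, so u(η,σ) = Σ c_n exp(-n²σ/2) sin(nη) with c_5=-3: u(η,σ) = -3exp(-25σ/2)sin(5η).
Substituting back: w(x,τ) = u(x - τ, τ).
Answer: w(x, τ) = -3exp(-25τ/2)sin(5x - 5τ)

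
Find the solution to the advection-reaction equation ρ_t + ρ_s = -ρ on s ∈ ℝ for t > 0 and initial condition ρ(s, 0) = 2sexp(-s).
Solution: Substitute ρ = exp(-s)u, i.e. u = exp(s)ρ.
By the product rule, ρ_s = exp(-s)(u_s - u), ρ_t = exp(-s)u_t.
Substituting into the PDE and dividing by exp(-s): u_t + (u_s - u) = -u.
The lower-order terms cancel, leaving the standard advection equation u_t + u_s = 0.
Initial data for u: u(s,0) = exp(s)ρ(s,0) = 2s.
Solve for u:
  By method of characteristics (waves move right with speed 1):
  Along characteristics s - t = const, u is constant, so u(s,t) = f(s - t) with f = u(·, 0).
Hence u(s,t) = 2s - 2t.
Transform back: ρ(s,t) = exp(-s)u(s,t).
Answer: ρ(s, t) = 2sexp(-s) - 2texp(-s)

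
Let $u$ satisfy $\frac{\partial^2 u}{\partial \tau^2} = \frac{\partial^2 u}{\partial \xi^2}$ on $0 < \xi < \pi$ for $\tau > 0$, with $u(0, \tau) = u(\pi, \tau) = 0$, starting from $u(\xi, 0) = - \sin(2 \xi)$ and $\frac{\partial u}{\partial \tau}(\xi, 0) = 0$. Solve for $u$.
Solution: Separating variables: $u = \sum [A_n \cos(\omega_n \tau) + B_n \sin(\omega_n \tau)] \sin(n\xi)$, $\omega_n = n$. From ICs: $A_2=-1$.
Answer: $u(\xi, \tau) = - \sin(2 \xi) \cos(2 \tau)$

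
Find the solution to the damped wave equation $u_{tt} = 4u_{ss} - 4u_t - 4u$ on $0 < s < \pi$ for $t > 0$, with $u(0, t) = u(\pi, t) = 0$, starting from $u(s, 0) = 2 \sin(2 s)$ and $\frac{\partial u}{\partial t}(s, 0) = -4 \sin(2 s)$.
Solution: Substitute $u = e^{-2t}w$, i.e. $w = e^{2t}u$.
By the product rule, $u_t = e^{-2t}(w_t - 2w)$, $u_{tt} = e^{-2t}(w_{tt} - 4w_t + 4w)$, $u_{ss} = e^{-2t}w_{ss}$.
Substituting into the PDE and dividing by $e^{-2t}$: $w_{tt} - 4w_t + 4w = 4w_{ss} - 4(w_t - 2w) - 4w$.
The lower-order terms cancel, leaving the standard wave equation $w_{tt} = 4w_{ss}$.
Initial data for $w$: $w(s,0) = u(s,0) = 2 \sin(2 s)$; $w_t(s,0) = u_t(s,0) + 2u(s,0) = 0$. The boundary conditions carry over: $w(0,t) = w(\pi,t) = 0$.
Solve for $w$:
  Using separation of variables $w = X(s)T(t)$:
  Eigenfunctions: $\sin(ns)$, $n = 1, 2, 3, \ldots$
  General solution: $w(s, t) = \sum [A_n \cos(2n t) + B_n \sin(2n t)] \sin(ns)$
  From $w(s,0) = 2 \sin(2 s)$: $A_2=2$. From $w_t(s,0) = 0$: all $B_n = 0$.
Hence $w(s,t) = 2 \sin(2 s) \cos(4 t)$.
Transform back: $u(s,t) = e^{-2t}w(s,t)$.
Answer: $u(s, t) = 2 e^{-2 t} \sin(2 s) \cos(4 t)$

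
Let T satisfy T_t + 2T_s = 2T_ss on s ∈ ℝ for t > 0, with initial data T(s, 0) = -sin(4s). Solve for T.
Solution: Moving frame: η = s - 2t, σ = t, T = u(η,σ), so T_t = u_σ - 2u_η and T_ss = u_ηη.
Hence T_t + 2T_s = u_σ and the PDE becomes the heat equation u_σ = 2u_ηη on η ∈ ℝ.
Initial data: u(η,0) = T(η,0) = -sin(4η). Each mode sin(nη) decays as exp(-2n²σ) on ℝ, so u(η,σ) = Σ c_n exp(-2n²σ) sin(nη) with c_4=-1: u(η,σ) = -exp(-32σ)sin(4η).
Substituting back: T(s,t) = u(s - 2t, t).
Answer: T(s, t) = -exp(-32t)sin(4s - 8t)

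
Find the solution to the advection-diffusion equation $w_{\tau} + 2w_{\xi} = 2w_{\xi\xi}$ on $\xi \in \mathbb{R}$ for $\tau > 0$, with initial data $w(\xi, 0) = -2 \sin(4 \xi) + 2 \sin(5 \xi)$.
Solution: Moving frame: $\eta = \xi - 2\tau$, $\sigma = \tau$, $w = u(\eta,\sigma)$, so $w_{\tau} = u_{\sigma} - 2u_{\eta}$ and $w_{\xi\xi} = u_{\eta\eta}$.
Hence $w_{\tau} + 2w_{\xi} = u_{\sigma}$ and the PDE becomes the heat equation $u_{\sigma} = 2u_{\eta\eta}$ on $\eta \in \mathbb{R}$.
Initial data: $u(\eta,0) = w(\eta,0) = -2 \sin(4 \eta) + 2 \sin(5 \eta)$. Each mode $\sin(n\eta)$ decays as $e^{-2n^2\sigma}$ on $\mathbb{R}$, so $u(\eta,\sigma) = \sum c_n e^{-2n^2\sigma} \sin(n\eta)$ with $c_4=-2, c_5=2$: $u(\eta,\sigma) = -2 e^{-32 \sigma} \sin(4 \eta) + 2 e^{-50 \sigma} \sin(5 \eta)$.
Substituting back: $w(\xi,\tau) = u(\xi - 2\tau, \tau)$.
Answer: $w(\xi, \tau) = 2 e^{-32 \tau} \sin(8 \tau - 4 \xi) - 2 e^{-50 \tau} \sin(10 \tau - 5 \xi)$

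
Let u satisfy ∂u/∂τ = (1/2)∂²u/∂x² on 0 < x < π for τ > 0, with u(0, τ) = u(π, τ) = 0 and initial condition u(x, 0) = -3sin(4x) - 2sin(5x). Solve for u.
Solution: Separating variables: u = Σ c_n exp(-n²τ/2) sin(nx). From u(x,0) = -3sin(4x) - 2sin(5x): c_4=-3, c_5=-2.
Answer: u(x, τ) = -3exp(-8τ)sin(4x) - 2exp(-25τ/2)sin(5x)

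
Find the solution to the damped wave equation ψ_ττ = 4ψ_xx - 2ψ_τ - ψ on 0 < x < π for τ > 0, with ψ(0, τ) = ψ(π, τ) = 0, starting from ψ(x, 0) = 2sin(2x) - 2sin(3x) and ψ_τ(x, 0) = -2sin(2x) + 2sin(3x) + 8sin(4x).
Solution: Substitute ψ = exp(-τ)u.
Then ψ_τ = exp(-τ)(u_τ - u), ψ_ττ = exp(-τ)(u_ττ - 2u_τ + u), ψ_xx = exp(-τ)u_xx; substituting and dividing by exp(-τ), the lower-order terms cancel: u_ττ = 4u_xx (standard wave equation).
Data for u: u(x,0) = ψ(x,0) = 2sin(2x) - 2sin(3x); u_τ(x,0) = ψ_τ(x,0) + ψ(x,0) = 8sin(4x). The boundary conditions carry over: u(0,τ) = u(π,τ) = 0.
Separating variables: u = Σ [A_n cos(ω_n τ) + B_n sin(ω_n τ)] sin(nx), ω_n = 2n. From ICs (B_n = velocity coefficient / ω_n): A_2=2, A_3=-2, B_4=1.
So u(x,τ) = 2sin(2x)cos(4τ) - 2sin(3x)cos(6τ) + sin(4x)sin(8τ), and ψ(x,τ) = exp(-τ)u(x,τ).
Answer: ψ(x, τ) = 2exp(-τ)sin(2x)cos(4τ) - 2exp(-τ)sin(3x)cos(6τ) + exp(-τ)sin(4x)sin(8τ)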